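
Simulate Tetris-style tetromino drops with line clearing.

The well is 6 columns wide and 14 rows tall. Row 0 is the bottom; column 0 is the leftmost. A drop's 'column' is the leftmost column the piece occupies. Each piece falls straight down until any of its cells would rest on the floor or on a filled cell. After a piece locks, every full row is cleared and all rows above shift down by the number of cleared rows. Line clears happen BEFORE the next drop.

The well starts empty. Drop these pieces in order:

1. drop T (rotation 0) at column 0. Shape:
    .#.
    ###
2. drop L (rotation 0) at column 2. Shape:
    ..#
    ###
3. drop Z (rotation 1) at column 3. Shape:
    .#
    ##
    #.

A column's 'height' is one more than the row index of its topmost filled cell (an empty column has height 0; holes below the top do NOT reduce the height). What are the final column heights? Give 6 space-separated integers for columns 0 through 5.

Answer: 1 2 2 4 5 0

Derivation:
Drop 1: T rot0 at col 0 lands with bottom-row=0; cleared 0 line(s) (total 0); column heights now [1 2 1 0 0 0], max=2
Drop 2: L rot0 at col 2 lands with bottom-row=1; cleared 0 line(s) (total 0); column heights now [1 2 2 2 3 0], max=3
Drop 3: Z rot1 at col 3 lands with bottom-row=2; cleared 0 line(s) (total 0); column heights now [1 2 2 4 5 0], max=5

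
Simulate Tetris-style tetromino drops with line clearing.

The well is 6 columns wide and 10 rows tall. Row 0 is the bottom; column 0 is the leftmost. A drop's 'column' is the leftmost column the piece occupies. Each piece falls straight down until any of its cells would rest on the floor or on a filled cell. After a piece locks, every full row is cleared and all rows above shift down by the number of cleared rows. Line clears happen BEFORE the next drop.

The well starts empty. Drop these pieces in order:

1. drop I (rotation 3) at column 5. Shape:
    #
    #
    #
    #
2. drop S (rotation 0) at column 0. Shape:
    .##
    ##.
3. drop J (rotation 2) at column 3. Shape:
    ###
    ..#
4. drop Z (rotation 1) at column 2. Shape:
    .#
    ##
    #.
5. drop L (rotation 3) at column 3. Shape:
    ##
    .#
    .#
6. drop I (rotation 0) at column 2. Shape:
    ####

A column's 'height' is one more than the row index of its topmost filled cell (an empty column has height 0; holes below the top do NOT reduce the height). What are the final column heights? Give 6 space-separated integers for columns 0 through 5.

Drop 1: I rot3 at col 5 lands with bottom-row=0; cleared 0 line(s) (total 0); column heights now [0 0 0 0 0 4], max=4
Drop 2: S rot0 at col 0 lands with bottom-row=0; cleared 0 line(s) (total 0); column heights now [1 2 2 0 0 4], max=4
Drop 3: J rot2 at col 3 lands with bottom-row=4; cleared 0 line(s) (total 0); column heights now [1 2 2 6 6 6], max=6
Drop 4: Z rot1 at col 2 lands with bottom-row=5; cleared 0 line(s) (total 0); column heights now [1 2 7 8 6 6], max=8
Drop 5: L rot3 at col 3 lands with bottom-row=6; cleared 0 line(s) (total 0); column heights now [1 2 7 9 9 6], max=9
Drop 6: I rot0 at col 2 lands with bottom-row=9; cleared 0 line(s) (total 0); column heights now [1 2 10 10 10 10], max=10

Answer: 1 2 10 10 10 10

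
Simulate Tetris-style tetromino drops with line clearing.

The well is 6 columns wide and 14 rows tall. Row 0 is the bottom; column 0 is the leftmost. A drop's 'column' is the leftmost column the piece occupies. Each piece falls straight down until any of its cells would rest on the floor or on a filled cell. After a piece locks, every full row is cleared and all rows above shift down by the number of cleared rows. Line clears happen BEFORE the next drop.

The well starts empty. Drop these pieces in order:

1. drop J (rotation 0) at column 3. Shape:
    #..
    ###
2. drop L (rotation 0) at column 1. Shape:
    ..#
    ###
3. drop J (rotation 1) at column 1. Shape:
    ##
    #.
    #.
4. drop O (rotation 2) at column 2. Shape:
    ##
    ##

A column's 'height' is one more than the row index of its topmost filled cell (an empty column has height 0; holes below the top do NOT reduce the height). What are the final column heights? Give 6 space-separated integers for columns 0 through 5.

Answer: 0 6 8 8 1 1

Derivation:
Drop 1: J rot0 at col 3 lands with bottom-row=0; cleared 0 line(s) (total 0); column heights now [0 0 0 2 1 1], max=2
Drop 2: L rot0 at col 1 lands with bottom-row=2; cleared 0 line(s) (total 0); column heights now [0 3 3 4 1 1], max=4
Drop 3: J rot1 at col 1 lands with bottom-row=3; cleared 0 line(s) (total 0); column heights now [0 6 6 4 1 1], max=6
Drop 4: O rot2 at col 2 lands with bottom-row=6; cleared 0 line(s) (total 0); column heights now [0 6 8 8 1 1], max=8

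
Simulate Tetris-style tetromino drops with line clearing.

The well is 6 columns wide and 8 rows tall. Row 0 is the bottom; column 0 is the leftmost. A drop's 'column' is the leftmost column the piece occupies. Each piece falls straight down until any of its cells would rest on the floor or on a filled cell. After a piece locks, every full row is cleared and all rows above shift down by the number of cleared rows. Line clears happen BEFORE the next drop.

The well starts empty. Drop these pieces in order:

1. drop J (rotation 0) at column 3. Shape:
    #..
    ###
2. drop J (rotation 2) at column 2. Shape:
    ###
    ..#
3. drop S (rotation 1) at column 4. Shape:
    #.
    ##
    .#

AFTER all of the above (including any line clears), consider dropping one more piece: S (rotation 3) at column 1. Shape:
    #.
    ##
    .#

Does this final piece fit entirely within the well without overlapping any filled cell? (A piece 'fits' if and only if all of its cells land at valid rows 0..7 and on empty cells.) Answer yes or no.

Answer: yes

Derivation:
Drop 1: J rot0 at col 3 lands with bottom-row=0; cleared 0 line(s) (total 0); column heights now [0 0 0 2 1 1], max=2
Drop 2: J rot2 at col 2 lands with bottom-row=1; cleared 0 line(s) (total 0); column heights now [0 0 3 3 3 1], max=3
Drop 3: S rot1 at col 4 lands with bottom-row=2; cleared 0 line(s) (total 0); column heights now [0 0 3 3 5 4], max=5
Test piece S rot3 at col 1 (width 2): heights before test = [0 0 3 3 5 4]; fits = True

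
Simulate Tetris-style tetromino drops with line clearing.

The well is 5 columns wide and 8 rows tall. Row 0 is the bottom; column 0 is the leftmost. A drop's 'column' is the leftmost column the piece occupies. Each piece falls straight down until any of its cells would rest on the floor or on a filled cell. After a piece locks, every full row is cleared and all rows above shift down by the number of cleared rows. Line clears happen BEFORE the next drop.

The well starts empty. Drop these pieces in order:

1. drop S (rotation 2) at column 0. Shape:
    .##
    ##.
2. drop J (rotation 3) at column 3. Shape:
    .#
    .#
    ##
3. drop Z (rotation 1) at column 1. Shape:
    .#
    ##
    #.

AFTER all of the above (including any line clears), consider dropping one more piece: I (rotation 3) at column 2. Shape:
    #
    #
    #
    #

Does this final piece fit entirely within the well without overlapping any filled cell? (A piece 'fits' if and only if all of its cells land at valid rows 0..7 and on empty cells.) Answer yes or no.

Drop 1: S rot2 at col 0 lands with bottom-row=0; cleared 0 line(s) (total 0); column heights now [1 2 2 0 0], max=2
Drop 2: J rot3 at col 3 lands with bottom-row=0; cleared 0 line(s) (total 0); column heights now [1 2 2 1 3], max=3
Drop 3: Z rot1 at col 1 lands with bottom-row=2; cleared 0 line(s) (total 0); column heights now [1 4 5 1 3], max=5
Test piece I rot3 at col 2 (width 1): heights before test = [1 4 5 1 3]; fits = False

Answer: no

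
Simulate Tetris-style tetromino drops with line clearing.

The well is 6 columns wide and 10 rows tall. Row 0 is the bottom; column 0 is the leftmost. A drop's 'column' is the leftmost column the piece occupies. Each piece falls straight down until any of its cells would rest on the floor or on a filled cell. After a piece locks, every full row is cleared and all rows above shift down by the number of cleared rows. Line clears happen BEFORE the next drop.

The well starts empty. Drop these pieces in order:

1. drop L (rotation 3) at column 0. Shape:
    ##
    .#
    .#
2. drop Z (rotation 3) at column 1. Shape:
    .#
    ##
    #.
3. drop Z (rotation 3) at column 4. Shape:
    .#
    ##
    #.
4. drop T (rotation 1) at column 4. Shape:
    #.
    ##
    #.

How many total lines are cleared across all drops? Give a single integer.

Drop 1: L rot3 at col 0 lands with bottom-row=0; cleared 0 line(s) (total 0); column heights now [3 3 0 0 0 0], max=3
Drop 2: Z rot3 at col 1 lands with bottom-row=3; cleared 0 line(s) (total 0); column heights now [3 5 6 0 0 0], max=6
Drop 3: Z rot3 at col 4 lands with bottom-row=0; cleared 0 line(s) (total 0); column heights now [3 5 6 0 2 3], max=6
Drop 4: T rot1 at col 4 lands with bottom-row=2; cleared 0 line(s) (total 0); column heights now [3 5 6 0 5 4], max=6

Answer: 0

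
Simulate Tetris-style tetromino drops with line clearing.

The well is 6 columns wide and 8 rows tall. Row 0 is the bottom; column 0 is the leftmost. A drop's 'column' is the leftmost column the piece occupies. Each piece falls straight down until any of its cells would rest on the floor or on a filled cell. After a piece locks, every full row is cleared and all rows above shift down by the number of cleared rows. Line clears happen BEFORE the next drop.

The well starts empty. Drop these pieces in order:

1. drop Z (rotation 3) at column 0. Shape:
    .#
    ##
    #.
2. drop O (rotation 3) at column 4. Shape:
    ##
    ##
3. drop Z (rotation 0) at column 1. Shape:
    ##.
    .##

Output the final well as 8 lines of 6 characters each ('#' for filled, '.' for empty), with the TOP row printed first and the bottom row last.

Drop 1: Z rot3 at col 0 lands with bottom-row=0; cleared 0 line(s) (total 0); column heights now [2 3 0 0 0 0], max=3
Drop 2: O rot3 at col 4 lands with bottom-row=0; cleared 0 line(s) (total 0); column heights now [2 3 0 0 2 2], max=3
Drop 3: Z rot0 at col 1 lands with bottom-row=2; cleared 0 line(s) (total 0); column heights now [2 4 4 3 2 2], max=4

Answer: ......
......
......
......
.##...
.###..
##..##
#...##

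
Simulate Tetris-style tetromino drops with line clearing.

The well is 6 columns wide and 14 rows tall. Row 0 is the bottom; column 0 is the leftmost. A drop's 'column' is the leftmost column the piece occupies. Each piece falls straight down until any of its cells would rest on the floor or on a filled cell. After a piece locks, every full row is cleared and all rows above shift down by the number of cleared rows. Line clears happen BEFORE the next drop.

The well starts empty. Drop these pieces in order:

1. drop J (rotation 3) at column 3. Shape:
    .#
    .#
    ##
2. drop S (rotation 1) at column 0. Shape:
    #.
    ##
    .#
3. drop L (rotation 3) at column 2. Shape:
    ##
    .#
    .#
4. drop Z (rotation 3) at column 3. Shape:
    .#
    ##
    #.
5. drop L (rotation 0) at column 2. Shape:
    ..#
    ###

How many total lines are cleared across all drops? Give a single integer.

Answer: 0

Derivation:
Drop 1: J rot3 at col 3 lands with bottom-row=0; cleared 0 line(s) (total 0); column heights now [0 0 0 1 3 0], max=3
Drop 2: S rot1 at col 0 lands with bottom-row=0; cleared 0 line(s) (total 0); column heights now [3 2 0 1 3 0], max=3
Drop 3: L rot3 at col 2 lands with bottom-row=1; cleared 0 line(s) (total 0); column heights now [3 2 4 4 3 0], max=4
Drop 4: Z rot3 at col 3 lands with bottom-row=4; cleared 0 line(s) (total 0); column heights now [3 2 4 6 7 0], max=7
Drop 5: L rot0 at col 2 lands with bottom-row=7; cleared 0 line(s) (total 0); column heights now [3 2 8 8 9 0], max=9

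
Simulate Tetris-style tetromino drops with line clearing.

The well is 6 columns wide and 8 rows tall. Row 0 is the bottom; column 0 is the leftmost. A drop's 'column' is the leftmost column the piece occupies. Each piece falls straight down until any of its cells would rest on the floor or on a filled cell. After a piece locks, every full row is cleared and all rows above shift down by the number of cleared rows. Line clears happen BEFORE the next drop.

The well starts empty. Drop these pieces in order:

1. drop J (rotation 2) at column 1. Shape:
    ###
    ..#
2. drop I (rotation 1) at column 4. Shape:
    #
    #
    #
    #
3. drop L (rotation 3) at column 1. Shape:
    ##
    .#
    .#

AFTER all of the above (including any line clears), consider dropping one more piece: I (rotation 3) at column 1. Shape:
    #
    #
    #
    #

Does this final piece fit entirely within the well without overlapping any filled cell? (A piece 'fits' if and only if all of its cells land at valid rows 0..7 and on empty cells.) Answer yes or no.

Drop 1: J rot2 at col 1 lands with bottom-row=0; cleared 0 line(s) (total 0); column heights now [0 2 2 2 0 0], max=2
Drop 2: I rot1 at col 4 lands with bottom-row=0; cleared 0 line(s) (total 0); column heights now [0 2 2 2 4 0], max=4
Drop 3: L rot3 at col 1 lands with bottom-row=2; cleared 0 line(s) (total 0); column heights now [0 5 5 2 4 0], max=5
Test piece I rot3 at col 1 (width 1): heights before test = [0 5 5 2 4 0]; fits = False

Answer: no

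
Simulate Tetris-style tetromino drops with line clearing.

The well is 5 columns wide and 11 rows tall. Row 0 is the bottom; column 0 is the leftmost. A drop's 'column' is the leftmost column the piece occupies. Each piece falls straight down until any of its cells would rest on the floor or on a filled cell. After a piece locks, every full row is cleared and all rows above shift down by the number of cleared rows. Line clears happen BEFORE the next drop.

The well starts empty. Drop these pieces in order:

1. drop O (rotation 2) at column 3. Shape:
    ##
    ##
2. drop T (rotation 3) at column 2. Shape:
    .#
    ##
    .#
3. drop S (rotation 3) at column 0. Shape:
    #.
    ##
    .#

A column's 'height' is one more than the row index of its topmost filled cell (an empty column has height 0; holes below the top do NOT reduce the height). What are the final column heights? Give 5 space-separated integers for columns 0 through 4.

Drop 1: O rot2 at col 3 lands with bottom-row=0; cleared 0 line(s) (total 0); column heights now [0 0 0 2 2], max=2
Drop 2: T rot3 at col 2 lands with bottom-row=2; cleared 0 line(s) (total 0); column heights now [0 0 4 5 2], max=5
Drop 3: S rot3 at col 0 lands with bottom-row=0; cleared 0 line(s) (total 0); column heights now [3 2 4 5 2], max=5

Answer: 3 2 4 5 2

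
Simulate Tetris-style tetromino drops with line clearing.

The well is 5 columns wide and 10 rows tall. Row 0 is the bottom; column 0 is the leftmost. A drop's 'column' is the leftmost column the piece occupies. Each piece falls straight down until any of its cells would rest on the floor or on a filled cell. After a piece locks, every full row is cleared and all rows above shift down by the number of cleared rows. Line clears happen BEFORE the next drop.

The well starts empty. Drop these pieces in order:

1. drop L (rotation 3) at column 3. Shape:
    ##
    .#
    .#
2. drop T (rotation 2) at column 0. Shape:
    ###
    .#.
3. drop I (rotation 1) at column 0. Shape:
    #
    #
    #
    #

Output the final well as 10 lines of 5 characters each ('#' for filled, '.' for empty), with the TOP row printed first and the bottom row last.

Answer: .....
.....
.....
.....
#....
#....
#....
#..##
###.#
.#..#

Derivation:
Drop 1: L rot3 at col 3 lands with bottom-row=0; cleared 0 line(s) (total 0); column heights now [0 0 0 3 3], max=3
Drop 2: T rot2 at col 0 lands with bottom-row=0; cleared 0 line(s) (total 0); column heights now [2 2 2 3 3], max=3
Drop 3: I rot1 at col 0 lands with bottom-row=2; cleared 0 line(s) (total 0); column heights now [6 2 2 3 3], max=6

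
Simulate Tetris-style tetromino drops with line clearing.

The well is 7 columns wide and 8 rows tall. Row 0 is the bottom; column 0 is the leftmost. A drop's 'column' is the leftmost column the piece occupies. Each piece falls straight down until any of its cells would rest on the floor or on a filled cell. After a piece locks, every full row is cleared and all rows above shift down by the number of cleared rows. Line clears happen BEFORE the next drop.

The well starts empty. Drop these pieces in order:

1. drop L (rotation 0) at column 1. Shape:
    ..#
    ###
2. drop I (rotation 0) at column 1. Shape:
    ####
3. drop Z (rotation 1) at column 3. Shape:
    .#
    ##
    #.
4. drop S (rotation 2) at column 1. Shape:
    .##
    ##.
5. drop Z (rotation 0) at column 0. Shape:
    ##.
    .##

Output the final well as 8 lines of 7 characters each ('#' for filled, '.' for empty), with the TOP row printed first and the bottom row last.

Answer: ##.....
.##....
..###..
.####..
...#...
.####..
...#...
.###...

Derivation:
Drop 1: L rot0 at col 1 lands with bottom-row=0; cleared 0 line(s) (total 0); column heights now [0 1 1 2 0 0 0], max=2
Drop 2: I rot0 at col 1 lands with bottom-row=2; cleared 0 line(s) (total 0); column heights now [0 3 3 3 3 0 0], max=3
Drop 3: Z rot1 at col 3 lands with bottom-row=3; cleared 0 line(s) (total 0); column heights now [0 3 3 5 6 0 0], max=6
Drop 4: S rot2 at col 1 lands with bottom-row=4; cleared 0 line(s) (total 0); column heights now [0 5 6 6 6 0 0], max=6
Drop 5: Z rot0 at col 0 lands with bottom-row=6; cleared 0 line(s) (total 0); column heights now [8 8 7 6 6 0 0], max=8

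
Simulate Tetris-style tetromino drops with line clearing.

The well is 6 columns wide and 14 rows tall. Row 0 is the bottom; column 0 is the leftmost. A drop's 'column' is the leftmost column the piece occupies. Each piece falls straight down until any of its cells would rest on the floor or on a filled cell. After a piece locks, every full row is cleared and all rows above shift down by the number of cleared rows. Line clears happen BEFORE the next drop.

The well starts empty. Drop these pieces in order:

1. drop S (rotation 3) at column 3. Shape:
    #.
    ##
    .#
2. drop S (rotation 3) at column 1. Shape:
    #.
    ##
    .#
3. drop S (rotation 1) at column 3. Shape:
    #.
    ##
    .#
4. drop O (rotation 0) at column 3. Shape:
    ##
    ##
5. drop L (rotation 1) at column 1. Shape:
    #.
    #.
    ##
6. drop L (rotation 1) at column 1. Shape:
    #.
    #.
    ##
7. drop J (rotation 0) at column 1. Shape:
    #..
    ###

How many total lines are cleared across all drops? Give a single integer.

Answer: 0

Derivation:
Drop 1: S rot3 at col 3 lands with bottom-row=0; cleared 0 line(s) (total 0); column heights now [0 0 0 3 2 0], max=3
Drop 2: S rot3 at col 1 lands with bottom-row=0; cleared 0 line(s) (total 0); column heights now [0 3 2 3 2 0], max=3
Drop 3: S rot1 at col 3 lands with bottom-row=2; cleared 0 line(s) (total 0); column heights now [0 3 2 5 4 0], max=5
Drop 4: O rot0 at col 3 lands with bottom-row=5; cleared 0 line(s) (total 0); column heights now [0 3 2 7 7 0], max=7
Drop 5: L rot1 at col 1 lands with bottom-row=3; cleared 0 line(s) (total 0); column heights now [0 6 4 7 7 0], max=7
Drop 6: L rot1 at col 1 lands with bottom-row=6; cleared 0 line(s) (total 0); column heights now [0 9 7 7 7 0], max=9
Drop 7: J rot0 at col 1 lands with bottom-row=9; cleared 0 line(s) (total 0); column heights now [0 11 10 10 7 0], max=11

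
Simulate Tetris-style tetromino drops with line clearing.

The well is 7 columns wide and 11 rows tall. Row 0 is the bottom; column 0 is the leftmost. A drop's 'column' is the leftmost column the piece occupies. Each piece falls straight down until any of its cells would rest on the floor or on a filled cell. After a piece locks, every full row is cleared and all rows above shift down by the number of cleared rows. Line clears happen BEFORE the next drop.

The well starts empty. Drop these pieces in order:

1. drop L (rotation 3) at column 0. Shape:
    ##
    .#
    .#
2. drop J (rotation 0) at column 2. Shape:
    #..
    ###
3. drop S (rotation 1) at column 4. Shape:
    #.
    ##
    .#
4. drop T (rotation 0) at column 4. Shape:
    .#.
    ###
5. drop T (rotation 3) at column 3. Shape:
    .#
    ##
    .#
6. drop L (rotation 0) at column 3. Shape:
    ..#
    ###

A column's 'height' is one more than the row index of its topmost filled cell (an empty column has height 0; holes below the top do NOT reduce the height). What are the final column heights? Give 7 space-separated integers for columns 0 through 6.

Answer: 3 3 2 8 8 9 4

Derivation:
Drop 1: L rot3 at col 0 lands with bottom-row=0; cleared 0 line(s) (total 0); column heights now [3 3 0 0 0 0 0], max=3
Drop 2: J rot0 at col 2 lands with bottom-row=0; cleared 0 line(s) (total 0); column heights now [3 3 2 1 1 0 0], max=3
Drop 3: S rot1 at col 4 lands with bottom-row=0; cleared 0 line(s) (total 0); column heights now [3 3 2 1 3 2 0], max=3
Drop 4: T rot0 at col 4 lands with bottom-row=3; cleared 0 line(s) (total 0); column heights now [3 3 2 1 4 5 4], max=5
Drop 5: T rot3 at col 3 lands with bottom-row=4; cleared 0 line(s) (total 0); column heights now [3 3 2 6 7 5 4], max=7
Drop 6: L rot0 at col 3 lands with bottom-row=7; cleared 0 line(s) (total 0); column heights now [3 3 2 8 8 9 4], max=9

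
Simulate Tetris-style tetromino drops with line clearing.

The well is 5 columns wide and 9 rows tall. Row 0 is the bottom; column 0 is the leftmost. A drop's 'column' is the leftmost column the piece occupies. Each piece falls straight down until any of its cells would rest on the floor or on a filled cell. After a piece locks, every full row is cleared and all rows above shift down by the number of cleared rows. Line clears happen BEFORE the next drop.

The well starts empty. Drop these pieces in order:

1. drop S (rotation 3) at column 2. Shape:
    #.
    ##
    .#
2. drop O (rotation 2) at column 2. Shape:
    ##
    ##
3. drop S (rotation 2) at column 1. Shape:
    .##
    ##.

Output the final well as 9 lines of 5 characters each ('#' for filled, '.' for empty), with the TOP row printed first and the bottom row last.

Drop 1: S rot3 at col 2 lands with bottom-row=0; cleared 0 line(s) (total 0); column heights now [0 0 3 2 0], max=3
Drop 2: O rot2 at col 2 lands with bottom-row=3; cleared 0 line(s) (total 0); column heights now [0 0 5 5 0], max=5
Drop 3: S rot2 at col 1 lands with bottom-row=5; cleared 0 line(s) (total 0); column heights now [0 6 7 7 0], max=7

Answer: .....
.....
..##.
.##..
..##.
..##.
..#..
..##.
...#.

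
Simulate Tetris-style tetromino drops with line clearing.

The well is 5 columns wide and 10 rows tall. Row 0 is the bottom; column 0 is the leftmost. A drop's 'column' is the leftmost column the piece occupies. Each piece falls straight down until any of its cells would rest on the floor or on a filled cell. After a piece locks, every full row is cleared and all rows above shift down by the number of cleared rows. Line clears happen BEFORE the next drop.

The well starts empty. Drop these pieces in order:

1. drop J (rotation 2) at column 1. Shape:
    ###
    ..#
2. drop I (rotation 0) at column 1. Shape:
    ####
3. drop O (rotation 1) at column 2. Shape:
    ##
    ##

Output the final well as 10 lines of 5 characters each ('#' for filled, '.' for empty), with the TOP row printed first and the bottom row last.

Answer: .....
.....
.....
.....
.....
..##.
..##.
.####
.###.
...#.

Derivation:
Drop 1: J rot2 at col 1 lands with bottom-row=0; cleared 0 line(s) (total 0); column heights now [0 2 2 2 0], max=2
Drop 2: I rot0 at col 1 lands with bottom-row=2; cleared 0 line(s) (total 0); column heights now [0 3 3 3 3], max=3
Drop 3: O rot1 at col 2 lands with bottom-row=3; cleared 0 line(s) (total 0); column heights now [0 3 5 5 3], max=5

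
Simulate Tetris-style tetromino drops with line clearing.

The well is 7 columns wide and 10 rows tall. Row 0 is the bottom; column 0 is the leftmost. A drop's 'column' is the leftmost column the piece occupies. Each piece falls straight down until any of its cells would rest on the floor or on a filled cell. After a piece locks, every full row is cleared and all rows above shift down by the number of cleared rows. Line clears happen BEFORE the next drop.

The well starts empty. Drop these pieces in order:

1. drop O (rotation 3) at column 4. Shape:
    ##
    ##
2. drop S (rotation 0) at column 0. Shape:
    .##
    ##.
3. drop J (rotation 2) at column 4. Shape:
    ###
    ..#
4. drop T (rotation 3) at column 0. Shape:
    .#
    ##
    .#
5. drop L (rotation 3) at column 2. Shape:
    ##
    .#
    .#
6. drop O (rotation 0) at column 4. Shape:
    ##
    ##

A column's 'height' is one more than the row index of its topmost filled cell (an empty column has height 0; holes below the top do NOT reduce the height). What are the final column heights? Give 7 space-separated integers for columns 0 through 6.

Drop 1: O rot3 at col 4 lands with bottom-row=0; cleared 0 line(s) (total 0); column heights now [0 0 0 0 2 2 0], max=2
Drop 2: S rot0 at col 0 lands with bottom-row=0; cleared 0 line(s) (total 0); column heights now [1 2 2 0 2 2 0], max=2
Drop 3: J rot2 at col 4 lands with bottom-row=1; cleared 0 line(s) (total 0); column heights now [1 2 2 0 3 3 3], max=3
Drop 4: T rot3 at col 0 lands with bottom-row=2; cleared 0 line(s) (total 0); column heights now [4 5 2 0 3 3 3], max=5
Drop 5: L rot3 at col 2 lands with bottom-row=0; cleared 0 line(s) (total 0); column heights now [4 5 3 3 3 3 3], max=5
Drop 6: O rot0 at col 4 lands with bottom-row=3; cleared 0 line(s) (total 0); column heights now [4 5 3 3 5 5 3], max=5

Answer: 4 5 3 3 5 5 3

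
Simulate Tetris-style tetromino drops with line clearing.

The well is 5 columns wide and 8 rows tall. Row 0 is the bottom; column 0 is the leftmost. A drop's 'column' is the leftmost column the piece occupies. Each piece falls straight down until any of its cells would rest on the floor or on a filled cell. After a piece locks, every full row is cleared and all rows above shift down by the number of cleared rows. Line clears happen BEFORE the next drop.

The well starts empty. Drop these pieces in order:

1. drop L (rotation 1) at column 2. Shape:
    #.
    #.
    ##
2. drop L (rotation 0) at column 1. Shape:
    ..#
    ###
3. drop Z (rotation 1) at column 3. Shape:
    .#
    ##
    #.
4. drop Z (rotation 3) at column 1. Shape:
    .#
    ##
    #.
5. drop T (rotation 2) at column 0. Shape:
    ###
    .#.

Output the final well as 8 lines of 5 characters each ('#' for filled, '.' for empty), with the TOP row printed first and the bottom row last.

Answer: ###.#
.####
.###.
.#.#.
.###.
..#..
..#..
..##.

Derivation:
Drop 1: L rot1 at col 2 lands with bottom-row=0; cleared 0 line(s) (total 0); column heights now [0 0 3 1 0], max=3
Drop 2: L rot0 at col 1 lands with bottom-row=3; cleared 0 line(s) (total 0); column heights now [0 4 4 5 0], max=5
Drop 3: Z rot1 at col 3 lands with bottom-row=5; cleared 0 line(s) (total 0); column heights now [0 4 4 7 8], max=8
Drop 4: Z rot3 at col 1 lands with bottom-row=4; cleared 0 line(s) (total 0); column heights now [0 6 7 7 8], max=8
Drop 5: T rot2 at col 0 lands with bottom-row=6; cleared 0 line(s) (total 0); column heights now [8 8 8 7 8], max=8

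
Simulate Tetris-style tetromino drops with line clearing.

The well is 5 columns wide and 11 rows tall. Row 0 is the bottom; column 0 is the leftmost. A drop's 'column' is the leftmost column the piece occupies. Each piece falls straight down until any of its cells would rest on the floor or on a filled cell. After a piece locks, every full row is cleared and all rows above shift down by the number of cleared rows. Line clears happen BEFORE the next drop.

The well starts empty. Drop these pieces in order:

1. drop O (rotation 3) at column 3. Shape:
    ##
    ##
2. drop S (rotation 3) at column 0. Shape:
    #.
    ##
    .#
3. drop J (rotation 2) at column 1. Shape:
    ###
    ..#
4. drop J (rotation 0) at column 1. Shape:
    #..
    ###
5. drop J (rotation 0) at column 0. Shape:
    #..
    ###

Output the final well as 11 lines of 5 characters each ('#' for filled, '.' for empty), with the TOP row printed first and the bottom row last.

Answer: .....
.....
.....
#....
###..
.#...
.###.
.###.
#..#.
##.##
.#.##

Derivation:
Drop 1: O rot3 at col 3 lands with bottom-row=0; cleared 0 line(s) (total 0); column heights now [0 0 0 2 2], max=2
Drop 2: S rot3 at col 0 lands with bottom-row=0; cleared 0 line(s) (total 0); column heights now [3 2 0 2 2], max=3
Drop 3: J rot2 at col 1 lands with bottom-row=2; cleared 0 line(s) (total 0); column heights now [3 4 4 4 2], max=4
Drop 4: J rot0 at col 1 lands with bottom-row=4; cleared 0 line(s) (total 0); column heights now [3 6 5 5 2], max=6
Drop 5: J rot0 at col 0 lands with bottom-row=6; cleared 0 line(s) (total 0); column heights now [8 7 7 5 2], max=8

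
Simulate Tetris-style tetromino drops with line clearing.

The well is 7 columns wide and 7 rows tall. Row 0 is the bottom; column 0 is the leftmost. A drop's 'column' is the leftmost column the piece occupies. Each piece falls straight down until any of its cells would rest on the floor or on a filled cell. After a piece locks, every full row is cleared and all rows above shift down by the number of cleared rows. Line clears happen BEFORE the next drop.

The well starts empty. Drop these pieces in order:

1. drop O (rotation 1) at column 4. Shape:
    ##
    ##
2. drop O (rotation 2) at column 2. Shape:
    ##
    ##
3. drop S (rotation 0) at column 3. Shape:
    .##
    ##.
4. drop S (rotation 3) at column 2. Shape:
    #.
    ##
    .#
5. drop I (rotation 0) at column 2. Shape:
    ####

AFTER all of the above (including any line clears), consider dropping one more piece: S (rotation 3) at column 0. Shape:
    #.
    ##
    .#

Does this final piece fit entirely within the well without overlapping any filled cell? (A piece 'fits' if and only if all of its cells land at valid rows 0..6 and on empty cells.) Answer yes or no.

Answer: yes

Derivation:
Drop 1: O rot1 at col 4 lands with bottom-row=0; cleared 0 line(s) (total 0); column heights now [0 0 0 0 2 2 0], max=2
Drop 2: O rot2 at col 2 lands with bottom-row=0; cleared 0 line(s) (total 0); column heights now [0 0 2 2 2 2 0], max=2
Drop 3: S rot0 at col 3 lands with bottom-row=2; cleared 0 line(s) (total 0); column heights now [0 0 2 3 4 4 0], max=4
Drop 4: S rot3 at col 2 lands with bottom-row=3; cleared 0 line(s) (total 0); column heights now [0 0 6 5 4 4 0], max=6
Drop 5: I rot0 at col 2 lands with bottom-row=6; cleared 0 line(s) (total 0); column heights now [0 0 7 7 7 7 0], max=7
Test piece S rot3 at col 0 (width 2): heights before test = [0 0 7 7 7 7 0]; fits = True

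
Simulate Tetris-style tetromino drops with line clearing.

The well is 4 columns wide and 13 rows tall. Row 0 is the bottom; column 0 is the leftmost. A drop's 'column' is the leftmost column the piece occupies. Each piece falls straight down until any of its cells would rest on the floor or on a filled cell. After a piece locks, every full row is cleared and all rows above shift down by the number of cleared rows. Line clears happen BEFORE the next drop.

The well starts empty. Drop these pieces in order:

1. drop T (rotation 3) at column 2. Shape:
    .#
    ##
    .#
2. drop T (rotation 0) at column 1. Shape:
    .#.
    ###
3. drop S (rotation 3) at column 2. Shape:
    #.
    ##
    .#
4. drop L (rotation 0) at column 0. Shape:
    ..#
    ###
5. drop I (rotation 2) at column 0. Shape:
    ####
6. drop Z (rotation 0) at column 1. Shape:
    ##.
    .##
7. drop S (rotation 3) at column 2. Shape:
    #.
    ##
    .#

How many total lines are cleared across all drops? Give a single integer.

Drop 1: T rot3 at col 2 lands with bottom-row=0; cleared 0 line(s) (total 0); column heights now [0 0 2 3], max=3
Drop 2: T rot0 at col 1 lands with bottom-row=3; cleared 0 line(s) (total 0); column heights now [0 4 5 4], max=5
Drop 3: S rot3 at col 2 lands with bottom-row=4; cleared 0 line(s) (total 0); column heights now [0 4 7 6], max=7
Drop 4: L rot0 at col 0 lands with bottom-row=7; cleared 0 line(s) (total 0); column heights now [8 8 9 6], max=9
Drop 5: I rot2 at col 0 lands with bottom-row=9; cleared 1 line(s) (total 1); column heights now [8 8 9 6], max=9
Drop 6: Z rot0 at col 1 lands with bottom-row=9; cleared 0 line(s) (total 1); column heights now [8 11 11 10], max=11
Drop 7: S rot3 at col 2 lands with bottom-row=10; cleared 0 line(s) (total 1); column heights now [8 11 13 12], max=13

Answer: 1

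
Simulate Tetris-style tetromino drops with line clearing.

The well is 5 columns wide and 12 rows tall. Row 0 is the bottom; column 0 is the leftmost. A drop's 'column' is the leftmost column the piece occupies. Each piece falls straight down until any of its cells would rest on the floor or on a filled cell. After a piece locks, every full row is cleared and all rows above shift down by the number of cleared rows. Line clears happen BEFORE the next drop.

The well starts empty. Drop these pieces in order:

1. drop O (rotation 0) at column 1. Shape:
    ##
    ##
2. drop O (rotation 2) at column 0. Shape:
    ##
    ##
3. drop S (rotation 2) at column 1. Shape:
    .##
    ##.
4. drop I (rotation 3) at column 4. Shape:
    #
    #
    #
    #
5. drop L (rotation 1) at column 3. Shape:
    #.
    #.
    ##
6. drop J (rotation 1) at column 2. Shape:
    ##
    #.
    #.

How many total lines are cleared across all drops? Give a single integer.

Drop 1: O rot0 at col 1 lands with bottom-row=0; cleared 0 line(s) (total 0); column heights now [0 2 2 0 0], max=2
Drop 2: O rot2 at col 0 lands with bottom-row=2; cleared 0 line(s) (total 0); column heights now [4 4 2 0 0], max=4
Drop 3: S rot2 at col 1 lands with bottom-row=4; cleared 0 line(s) (total 0); column heights now [4 5 6 6 0], max=6
Drop 4: I rot3 at col 4 lands with bottom-row=0; cleared 0 line(s) (total 0); column heights now [4 5 6 6 4], max=6
Drop 5: L rot1 at col 3 lands with bottom-row=6; cleared 0 line(s) (total 0); column heights now [4 5 6 9 7], max=9
Drop 6: J rot1 at col 2 lands with bottom-row=7; cleared 0 line(s) (total 0); column heights now [4 5 10 10 7], max=10

Answer: 0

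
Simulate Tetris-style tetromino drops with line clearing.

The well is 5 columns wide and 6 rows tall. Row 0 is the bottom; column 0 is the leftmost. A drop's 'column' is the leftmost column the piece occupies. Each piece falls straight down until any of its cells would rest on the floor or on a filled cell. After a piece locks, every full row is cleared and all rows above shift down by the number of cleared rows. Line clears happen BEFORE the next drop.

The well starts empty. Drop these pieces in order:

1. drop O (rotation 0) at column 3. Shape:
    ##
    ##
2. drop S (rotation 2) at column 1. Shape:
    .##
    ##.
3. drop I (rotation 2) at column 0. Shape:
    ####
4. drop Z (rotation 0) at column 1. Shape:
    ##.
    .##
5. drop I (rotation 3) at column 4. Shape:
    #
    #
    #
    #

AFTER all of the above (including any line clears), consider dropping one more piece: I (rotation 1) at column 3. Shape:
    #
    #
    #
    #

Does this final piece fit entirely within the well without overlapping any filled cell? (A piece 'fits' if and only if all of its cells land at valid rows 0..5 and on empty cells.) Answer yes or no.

Answer: no

Derivation:
Drop 1: O rot0 at col 3 lands with bottom-row=0; cleared 0 line(s) (total 0); column heights now [0 0 0 2 2], max=2
Drop 2: S rot2 at col 1 lands with bottom-row=1; cleared 0 line(s) (total 0); column heights now [0 2 3 3 2], max=3
Drop 3: I rot2 at col 0 lands with bottom-row=3; cleared 0 line(s) (total 0); column heights now [4 4 4 4 2], max=4
Drop 4: Z rot0 at col 1 lands with bottom-row=4; cleared 0 line(s) (total 0); column heights now [4 6 6 5 2], max=6
Drop 5: I rot3 at col 4 lands with bottom-row=2; cleared 1 line(s) (total 1); column heights now [0 5 5 4 5], max=5
Test piece I rot1 at col 3 (width 1): heights before test = [0 5 5 4 5]; fits = False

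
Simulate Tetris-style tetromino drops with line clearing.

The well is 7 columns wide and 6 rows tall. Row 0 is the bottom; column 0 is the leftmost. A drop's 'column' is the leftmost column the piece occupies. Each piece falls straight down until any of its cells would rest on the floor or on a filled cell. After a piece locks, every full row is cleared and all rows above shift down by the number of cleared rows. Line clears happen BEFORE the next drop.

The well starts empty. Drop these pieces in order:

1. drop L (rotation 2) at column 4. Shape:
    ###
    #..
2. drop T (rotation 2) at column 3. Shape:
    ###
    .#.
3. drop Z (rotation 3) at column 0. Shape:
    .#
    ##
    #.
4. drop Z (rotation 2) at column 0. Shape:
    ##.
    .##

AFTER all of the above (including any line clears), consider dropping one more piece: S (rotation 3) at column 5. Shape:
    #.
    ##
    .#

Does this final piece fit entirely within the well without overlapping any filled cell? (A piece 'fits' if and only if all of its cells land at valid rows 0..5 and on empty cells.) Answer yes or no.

Answer: yes

Derivation:
Drop 1: L rot2 at col 4 lands with bottom-row=0; cleared 0 line(s) (total 0); column heights now [0 0 0 0 2 2 2], max=2
Drop 2: T rot2 at col 3 lands with bottom-row=2; cleared 0 line(s) (total 0); column heights now [0 0 0 4 4 4 2], max=4
Drop 3: Z rot3 at col 0 lands with bottom-row=0; cleared 0 line(s) (total 0); column heights now [2 3 0 4 4 4 2], max=4
Drop 4: Z rot2 at col 0 lands with bottom-row=3; cleared 0 line(s) (total 0); column heights now [5 5 4 4 4 4 2], max=5
Test piece S rot3 at col 5 (width 2): heights before test = [5 5 4 4 4 4 2]; fits = True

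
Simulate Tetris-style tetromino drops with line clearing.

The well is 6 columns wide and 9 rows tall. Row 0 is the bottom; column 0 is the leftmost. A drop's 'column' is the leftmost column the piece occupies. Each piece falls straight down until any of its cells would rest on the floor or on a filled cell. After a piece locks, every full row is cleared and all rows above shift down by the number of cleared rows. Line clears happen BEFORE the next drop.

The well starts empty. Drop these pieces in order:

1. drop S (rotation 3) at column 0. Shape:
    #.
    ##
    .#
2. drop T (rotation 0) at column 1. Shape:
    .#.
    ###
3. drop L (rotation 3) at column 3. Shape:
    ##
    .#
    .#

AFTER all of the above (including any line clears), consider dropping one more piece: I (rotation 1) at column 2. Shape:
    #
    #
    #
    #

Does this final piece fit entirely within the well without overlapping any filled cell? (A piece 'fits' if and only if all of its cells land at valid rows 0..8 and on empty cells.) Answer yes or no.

Answer: yes

Derivation:
Drop 1: S rot3 at col 0 lands with bottom-row=0; cleared 0 line(s) (total 0); column heights now [3 2 0 0 0 0], max=3
Drop 2: T rot0 at col 1 lands with bottom-row=2; cleared 0 line(s) (total 0); column heights now [3 3 4 3 0 0], max=4
Drop 3: L rot3 at col 3 lands with bottom-row=1; cleared 0 line(s) (total 0); column heights now [3 3 4 4 4 0], max=4
Test piece I rot1 at col 2 (width 1): heights before test = [3 3 4 4 4 0]; fits = True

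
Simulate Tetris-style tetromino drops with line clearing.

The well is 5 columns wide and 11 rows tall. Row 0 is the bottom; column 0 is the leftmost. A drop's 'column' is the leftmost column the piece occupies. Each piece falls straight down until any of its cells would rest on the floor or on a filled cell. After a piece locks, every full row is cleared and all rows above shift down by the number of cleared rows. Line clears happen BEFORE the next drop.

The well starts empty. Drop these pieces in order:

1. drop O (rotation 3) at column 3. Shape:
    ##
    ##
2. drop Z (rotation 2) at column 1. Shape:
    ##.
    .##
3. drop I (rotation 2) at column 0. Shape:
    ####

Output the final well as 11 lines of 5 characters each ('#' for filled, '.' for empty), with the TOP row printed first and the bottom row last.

Drop 1: O rot3 at col 3 lands with bottom-row=0; cleared 0 line(s) (total 0); column heights now [0 0 0 2 2], max=2
Drop 2: Z rot2 at col 1 lands with bottom-row=2; cleared 0 line(s) (total 0); column heights now [0 4 4 3 2], max=4
Drop 3: I rot2 at col 0 lands with bottom-row=4; cleared 0 line(s) (total 0); column heights now [5 5 5 5 2], max=5

Answer: .....
.....
.....
.....
.....
.....
####.
.##..
..##.
...##
...##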